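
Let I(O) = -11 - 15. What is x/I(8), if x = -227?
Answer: 227/26 ≈ 8.7308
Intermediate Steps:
I(O) = -26
x/I(8) = -227/(-26) = -227*(-1/26) = 227/26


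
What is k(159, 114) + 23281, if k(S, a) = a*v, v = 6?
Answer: 23965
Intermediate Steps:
k(S, a) = 6*a (k(S, a) = a*6 = 6*a)
k(159, 114) + 23281 = 6*114 + 23281 = 684 + 23281 = 23965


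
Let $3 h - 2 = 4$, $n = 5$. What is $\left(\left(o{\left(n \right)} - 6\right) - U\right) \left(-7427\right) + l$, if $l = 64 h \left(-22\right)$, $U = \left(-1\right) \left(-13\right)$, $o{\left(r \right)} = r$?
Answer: $101162$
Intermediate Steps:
$h = 2$ ($h = \frac{2}{3} + \frac{1}{3} \cdot 4 = \frac{2}{3} + \frac{4}{3} = 2$)
$U = 13$
$l = -2816$ ($l = 64 \cdot 2 \left(-22\right) = 128 \left(-22\right) = -2816$)
$\left(\left(o{\left(n \right)} - 6\right) - U\right) \left(-7427\right) + l = \left(\left(5 - 6\right) - 13\right) \left(-7427\right) - 2816 = \left(-1 - 13\right) \left(-7427\right) - 2816 = \left(-14\right) \left(-7427\right) - 2816 = 103978 - 2816 = 101162$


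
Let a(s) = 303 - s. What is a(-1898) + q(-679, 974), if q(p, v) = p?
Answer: 1522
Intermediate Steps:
a(-1898) + q(-679, 974) = (303 - 1*(-1898)) - 679 = (303 + 1898) - 679 = 2201 - 679 = 1522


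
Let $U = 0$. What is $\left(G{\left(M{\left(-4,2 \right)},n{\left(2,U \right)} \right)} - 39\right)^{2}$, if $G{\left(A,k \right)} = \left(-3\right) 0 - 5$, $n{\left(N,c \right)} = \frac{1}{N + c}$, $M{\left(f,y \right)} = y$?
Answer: $1936$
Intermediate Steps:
$G{\left(A,k \right)} = -5$ ($G{\left(A,k \right)} = 0 - 5 = -5$)
$\left(G{\left(M{\left(-4,2 \right)},n{\left(2,U \right)} \right)} - 39\right)^{2} = \left(-5 - 39\right)^{2} = \left(-44\right)^{2} = 1936$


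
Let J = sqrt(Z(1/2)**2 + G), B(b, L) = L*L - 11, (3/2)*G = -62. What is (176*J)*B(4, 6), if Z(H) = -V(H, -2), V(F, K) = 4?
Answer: 8800*I*sqrt(57)/3 ≈ 22146.0*I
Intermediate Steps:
G = -124/3 (G = (2/3)*(-62) = -124/3 ≈ -41.333)
Z(H) = -4 (Z(H) = -1*4 = -4)
B(b, L) = -11 + L**2 (B(b, L) = L**2 - 11 = -11 + L**2)
J = 2*I*sqrt(57)/3 (J = sqrt((-4)**2 - 124/3) = sqrt(16 - 124/3) = sqrt(-76/3) = 2*I*sqrt(57)/3 ≈ 5.0332*I)
(176*J)*B(4, 6) = (176*(2*I*sqrt(57)/3))*(-11 + 6**2) = (352*I*sqrt(57)/3)*(-11 + 36) = (352*I*sqrt(57)/3)*25 = 8800*I*sqrt(57)/3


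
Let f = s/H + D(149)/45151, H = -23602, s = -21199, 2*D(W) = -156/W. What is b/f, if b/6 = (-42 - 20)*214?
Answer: -12640351798731984/142614410345 ≈ -88633.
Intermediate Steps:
D(W) = -78/W (D(W) = (-156/W)/2 = -78/W)
b = -79608 (b = 6*((-42 - 20)*214) = 6*(-62*214) = 6*(-13268) = -79608)
f = 142614410345/158782431398 (f = -21199/(-23602) - 78/149/45151 = -21199*(-1/23602) - 78*1/149*(1/45151) = 21199/23602 - 78/149*1/45151 = 21199/23602 - 78/6727499 = 142614410345/158782431398 ≈ 0.89818)
b/f = -79608/142614410345/158782431398 = -79608*158782431398/142614410345 = -12640351798731984/142614410345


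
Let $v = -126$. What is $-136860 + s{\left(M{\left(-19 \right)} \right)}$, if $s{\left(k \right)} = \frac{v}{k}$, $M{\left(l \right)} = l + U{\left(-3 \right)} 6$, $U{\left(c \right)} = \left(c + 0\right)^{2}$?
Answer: $- \frac{684318}{5} \approx -1.3686 \cdot 10^{5}$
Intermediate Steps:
$U{\left(c \right)} = c^{2}$
$M{\left(l \right)} = 54 + l$ ($M{\left(l \right)} = l + \left(-3\right)^{2} \cdot 6 = l + 9 \cdot 6 = l + 54 = 54 + l$)
$s{\left(k \right)} = - \frac{126}{k}$
$-136860 + s{\left(M{\left(-19 \right)} \right)} = -136860 - \frac{126}{54 - 19} = -136860 - \frac{126}{35} = -136860 - \frac{18}{5} = - \frac{684318}{5}$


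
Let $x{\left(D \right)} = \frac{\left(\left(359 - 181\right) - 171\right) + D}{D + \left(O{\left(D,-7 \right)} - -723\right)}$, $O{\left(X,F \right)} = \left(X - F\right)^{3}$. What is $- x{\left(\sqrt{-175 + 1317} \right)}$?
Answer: $- \frac{324461}{318249974} + \frac{8009 \sqrt{1142}}{636499948} \approx -0.0005943$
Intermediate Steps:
$x{\left(D \right)} = \frac{7 + D}{723 + D - \left(-7 - D\right)^{3}}$ ($x{\left(D \right)} = \frac{\left(\left(359 - 181\right) - 171\right) + D}{D - \left(-723 + \left(-7 - D\right)^{3}\right)} = \frac{\left(178 - 171\right) + D}{D - \left(-723 + \left(-7 - D\right)^{3}\right)} = \frac{7 + D}{D - \left(-723 + \left(-7 - D\right)^{3}\right)} = \frac{7 + D}{723 + D - \left(-7 - D\right)^{3}}$)
$- x{\left(\sqrt{-175 + 1317} \right)} = - \frac{7 + \sqrt{-175 + 1317}}{723 + \sqrt{-175 + 1317} + \left(7 + \sqrt{-175 + 1317}\right)^{3}} = - \frac{7 + \sqrt{1142}}{723 + \sqrt{1142} + \left(7 + \sqrt{1142}\right)^{3}}$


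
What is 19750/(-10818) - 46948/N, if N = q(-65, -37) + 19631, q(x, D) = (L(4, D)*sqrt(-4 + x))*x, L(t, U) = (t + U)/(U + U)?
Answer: -48141116269089467/11416437309104649 - 7452056040*I*sqrt(69)/2110637328361 ≈ -4.2168 - 0.029328*I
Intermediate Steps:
L(t, U) = (U + t)/(2*U) (L(t, U) = (U + t)/((2*U)) = (U + t)*(1/(2*U)) = (U + t)/(2*U))
q(x, D) = x*sqrt(-4 + x)*(4 + D)/(2*D) (q(x, D) = (((D + 4)/(2*D))*sqrt(-4 + x))*x = (((4 + D)/(2*D))*sqrt(-4 + x))*x = (sqrt(-4 + x)*(4 + D)/(2*D))*x = x*sqrt(-4 + x)*(4 + D)/(2*D))
N = 19631 - 2145*I*sqrt(69)/74 (N = (1/2)*(-65)*sqrt(-4 - 65)*(4 - 37)/(-37) + 19631 = (1/2)*(-65)*(-1/37)*sqrt(-69)*(-33) + 19631 = (1/2)*(-65)*(-1/37)*(I*sqrt(69))*(-33) + 19631 = -2145*I*sqrt(69)/74 + 19631 = 19631 - 2145*I*sqrt(69)/74 ≈ 19631.0 - 240.78*I)
19750/(-10818) - 46948/N = 19750/(-10818) - 46948/(19631 - 2145*I*sqrt(69)/74) = 19750*(-1/10818) - 46948/(19631 - 2145*I*sqrt(69)/74) = -9875/5409 - 46948/(19631 - 2145*I*sqrt(69)/74)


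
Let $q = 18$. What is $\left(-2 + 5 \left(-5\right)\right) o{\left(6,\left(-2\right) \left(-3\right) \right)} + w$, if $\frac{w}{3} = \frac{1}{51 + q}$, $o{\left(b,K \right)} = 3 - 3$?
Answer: $\frac{1}{23} \approx 0.043478$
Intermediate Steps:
$o{\left(b,K \right)} = 0$
$w = \frac{1}{23}$ ($w = \frac{3}{51 + 18} = \frac{3}{69} = 3 \cdot \frac{1}{69} = \frac{1}{23} \approx 0.043478$)
$\left(-2 + 5 \left(-5\right)\right) o{\left(6,\left(-2\right) \left(-3\right) \right)} + w = \left(-2 + 5 \left(-5\right)\right) 0 + \frac{1}{23} = \left(-2 - 25\right) 0 + \frac{1}{23} = \left(-27\right) 0 + \frac{1}{23} = 0 + \frac{1}{23} = \frac{1}{23}$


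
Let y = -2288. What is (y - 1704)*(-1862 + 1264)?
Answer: 2387216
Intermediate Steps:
(y - 1704)*(-1862 + 1264) = (-2288 - 1704)*(-1862 + 1264) = -3992*(-598) = 2387216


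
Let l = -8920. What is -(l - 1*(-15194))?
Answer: -6274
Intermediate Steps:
-(l - 1*(-15194)) = -(-8920 - 1*(-15194)) = -(-8920 + 15194) = -1*6274 = -6274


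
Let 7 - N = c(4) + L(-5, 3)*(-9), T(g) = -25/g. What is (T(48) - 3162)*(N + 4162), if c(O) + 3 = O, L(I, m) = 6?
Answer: -320451911/24 ≈ -1.3352e+7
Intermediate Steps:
c(O) = -3 + O
N = 60 (N = 7 - ((-3 + 4) + 6*(-9)) = 7 - (1 - 54) = 7 - 1*(-53) = 7 + 53 = 60)
(T(48) - 3162)*(N + 4162) = (-25/48 - 3162)*(60 + 4162) = (-25*1/48 - 3162)*4222 = (-25/48 - 3162)*4222 = -151801/48*4222 = -320451911/24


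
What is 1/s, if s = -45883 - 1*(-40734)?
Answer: -1/5149 ≈ -0.00019421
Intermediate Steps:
s = -5149 (s = -45883 + 40734 = -5149)
1/s = 1/(-5149) = -1/5149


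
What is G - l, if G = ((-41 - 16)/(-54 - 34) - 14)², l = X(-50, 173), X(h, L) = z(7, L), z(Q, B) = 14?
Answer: 1272209/7744 ≈ 164.28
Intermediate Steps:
X(h, L) = 14
l = 14
G = 1380625/7744 (G = (-57/(-88) - 14)² = (-57*(-1/88) - 14)² = (57/88 - 14)² = (-1175/88)² = 1380625/7744 ≈ 178.28)
G - l = 1380625/7744 - 1*14 = 1380625/7744 - 14 = 1272209/7744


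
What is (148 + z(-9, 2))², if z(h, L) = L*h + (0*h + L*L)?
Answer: 17956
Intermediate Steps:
z(h, L) = L² + L*h (z(h, L) = L*h + (0 + L²) = L*h + L² = L² + L*h)
(148 + z(-9, 2))² = (148 + 2*(2 - 9))² = (148 + 2*(-7))² = (148 - 14)² = 134² = 17956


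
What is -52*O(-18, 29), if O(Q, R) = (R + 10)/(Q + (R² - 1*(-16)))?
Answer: -2028/839 ≈ -2.4172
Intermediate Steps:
O(Q, R) = (10 + R)/(16 + Q + R²) (O(Q, R) = (10 + R)/(Q + (R² + 16)) = (10 + R)/(Q + (16 + R²)) = (10 + R)/(16 + Q + R²))
-52*O(-18, 29) = -52*(10 + 29)/(16 - 18 + 29²) = -52*39/(16 - 18 + 841) = -52*39/839 = -2028/839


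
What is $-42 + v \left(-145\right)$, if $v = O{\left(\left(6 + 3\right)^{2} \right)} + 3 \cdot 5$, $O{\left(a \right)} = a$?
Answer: $-13962$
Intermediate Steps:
$v = 96$ ($v = \left(6 + 3\right)^{2} + 3 \cdot 5 = 9^{2} + 15 = 81 + 15 = 96$)
$-42 + v \left(-145\right) = -42 + 96 \left(-145\right) = -42 - 13920 = -13962$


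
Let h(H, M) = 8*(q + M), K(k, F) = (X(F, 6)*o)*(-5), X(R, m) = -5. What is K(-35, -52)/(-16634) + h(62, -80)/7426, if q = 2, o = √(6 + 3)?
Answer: -5468283/61762042 ≈ -0.088538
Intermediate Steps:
o = 3 (o = √9 = 3)
K(k, F) = 75 (K(k, F) = -5*3*(-5) = -15*(-5) = 75)
h(H, M) = 16 + 8*M (h(H, M) = 8*(2 + M) = 16 + 8*M)
K(-35, -52)/(-16634) + h(62, -80)/7426 = 75/(-16634) + (16 + 8*(-80))/7426 = 75*(-1/16634) + (16 - 640)*(1/7426) = -75/16634 - 624*1/7426 = -75/16634 - 312/3713 = -5468283/61762042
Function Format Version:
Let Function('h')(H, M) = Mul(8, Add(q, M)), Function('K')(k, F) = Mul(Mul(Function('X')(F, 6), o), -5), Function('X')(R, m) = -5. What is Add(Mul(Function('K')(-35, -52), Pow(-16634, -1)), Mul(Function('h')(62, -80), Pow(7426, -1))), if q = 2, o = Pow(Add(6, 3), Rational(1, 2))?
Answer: Rational(-5468283, 61762042) ≈ -0.088538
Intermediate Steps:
o = 3 (o = Pow(9, Rational(1, 2)) = 3)
Function('K')(k, F) = 75 (Function('K')(k, F) = Mul(Mul(-5, 3), -5) = Mul(-15, -5) = 75)
Function('h')(H, M) = Add(16, Mul(8, M)) (Function('h')(H, M) = Mul(8, Add(2, M)) = Add(16, Mul(8, M)))
Add(Mul(Function('K')(-35, -52), Pow(-16634, -1)), Mul(Function('h')(62, -80), Pow(7426, -1))) = Add(Mul(75, Pow(-16634, -1)), Mul(Add(16, Mul(8, -80)), Pow(7426, -1))) = Add(Mul(75, Rational(-1, 16634)), Mul(Add(16, -640), Rational(1, 7426))) = Add(Rational(-75, 16634), Mul(-624, Rational(1, 7426))) = Add(Rational(-75, 16634), Rational(-312, 3713)) = Rational(-5468283, 61762042)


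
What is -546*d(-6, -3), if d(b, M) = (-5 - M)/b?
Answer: -182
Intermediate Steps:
d(b, M) = (-5 - M)/b
-546*d(-6, -3) = -546*(-5 - 1*(-3))/(-6) = -(-91)*(-5 + 3) = -(-91)*(-2) = -546*⅓ = -182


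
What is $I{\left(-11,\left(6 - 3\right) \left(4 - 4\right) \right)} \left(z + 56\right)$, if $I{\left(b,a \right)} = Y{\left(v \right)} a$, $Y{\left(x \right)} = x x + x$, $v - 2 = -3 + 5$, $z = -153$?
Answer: $0$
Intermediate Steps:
$v = 4$ ($v = 2 + \left(-3 + 5\right) = 2 + 2 = 4$)
$Y{\left(x \right)} = x + x^{2}$ ($Y{\left(x \right)} = x^{2} + x = x + x^{2}$)
$I{\left(b,a \right)} = 20 a$ ($I{\left(b,a \right)} = 4 \left(1 + 4\right) a = 4 \cdot 5 a = 20 a$)
$I{\left(-11,\left(6 - 3\right) \left(4 - 4\right) \right)} \left(z + 56\right) = 20 \left(6 - 3\right) \left(4 - 4\right) \left(-153 + 56\right) = 20 \cdot 3 \cdot 0 \left(-97\right) = 20 \cdot 0 \left(-97\right) = 0 \left(-97\right) = 0$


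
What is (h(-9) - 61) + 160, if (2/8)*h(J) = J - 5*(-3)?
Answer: 123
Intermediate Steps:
h(J) = 60 + 4*J (h(J) = 4*(J - 5*(-3)) = 4*(J + 15) = 4*(15 + J) = 60 + 4*J)
(h(-9) - 61) + 160 = ((60 + 4*(-9)) - 61) + 160 = ((60 - 36) - 61) + 160 = (24 - 61) + 160 = -37 + 160 = 123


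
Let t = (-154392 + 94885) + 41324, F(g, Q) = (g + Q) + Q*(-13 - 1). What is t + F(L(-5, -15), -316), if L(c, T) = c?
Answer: -14080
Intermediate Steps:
F(g, Q) = g - 13*Q (F(g, Q) = (Q + g) + Q*(-14) = (Q + g) - 14*Q = g - 13*Q)
t = -18183 (t = -59507 + 41324 = -18183)
t + F(L(-5, -15), -316) = -18183 + (-5 - 13*(-316)) = -18183 + (-5 + 4108) = -18183 + 4103 = -14080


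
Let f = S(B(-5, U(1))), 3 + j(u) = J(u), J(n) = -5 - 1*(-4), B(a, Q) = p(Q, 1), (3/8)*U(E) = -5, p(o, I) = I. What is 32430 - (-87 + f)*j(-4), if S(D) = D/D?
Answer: 32086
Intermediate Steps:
U(E) = -40/3 (U(E) = (8/3)*(-5) = -40/3)
B(a, Q) = 1
J(n) = -1 (J(n) = -5 + 4 = -1)
j(u) = -4 (j(u) = -3 - 1 = -4)
S(D) = 1
f = 1
32430 - (-87 + f)*j(-4) = 32430 - (-87 + 1)*(-4) = 32430 - (-86)*(-4) = 32430 - 1*344 = 32430 - 344 = 32086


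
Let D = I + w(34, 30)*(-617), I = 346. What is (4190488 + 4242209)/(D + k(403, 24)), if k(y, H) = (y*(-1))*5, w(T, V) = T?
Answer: -2810899/7549 ≈ -372.35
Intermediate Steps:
k(y, H) = -5*y (k(y, H) = -y*5 = -5*y)
D = -20632 (D = 346 + 34*(-617) = 346 - 20978 = -20632)
(4190488 + 4242209)/(D + k(403, 24)) = (4190488 + 4242209)/(-20632 - 5*403) = 8432697/(-20632 - 2015) = 8432697/(-22647) = 8432697*(-1/22647) = -2810899/7549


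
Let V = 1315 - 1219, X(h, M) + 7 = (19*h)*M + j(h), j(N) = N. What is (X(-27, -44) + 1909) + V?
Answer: 24543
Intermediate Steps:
X(h, M) = -7 + h + 19*M*h (X(h, M) = -7 + ((19*h)*M + h) = -7 + (19*M*h + h) = -7 + (h + 19*M*h) = -7 + h + 19*M*h)
V = 96
(X(-27, -44) + 1909) + V = ((-7 - 27 + 19*(-44)*(-27)) + 1909) + 96 = ((-7 - 27 + 22572) + 1909) + 96 = (22538 + 1909) + 96 = 24447 + 96 = 24543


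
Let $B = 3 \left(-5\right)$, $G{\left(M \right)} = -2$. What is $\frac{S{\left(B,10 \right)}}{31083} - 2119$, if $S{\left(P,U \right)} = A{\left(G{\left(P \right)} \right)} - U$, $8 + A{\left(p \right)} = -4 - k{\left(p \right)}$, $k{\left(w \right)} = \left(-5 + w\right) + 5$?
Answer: $- \frac{65864897}{31083} \approx -2119.0$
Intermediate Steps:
$k{\left(w \right)} = w$
$A{\left(p \right)} = -12 - p$ ($A{\left(p \right)} = -8 - \left(4 + p\right) = -12 - p$)
$B = -15$
$S{\left(P,U \right)} = -10 - U$ ($S{\left(P,U \right)} = \left(-12 - -2\right) - U = \left(-12 + 2\right) - U = -10 - U$)
$\frac{S{\left(B,10 \right)}}{31083} - 2119 = \frac{-10 - 10}{31083} - 2119 = \left(-10 - 10\right) \frac{1}{31083} - 2119 = \left(-20\right) \frac{1}{31083} - 2119 = - \frac{20}{31083} - 2119 = - \frac{65864897}{31083}$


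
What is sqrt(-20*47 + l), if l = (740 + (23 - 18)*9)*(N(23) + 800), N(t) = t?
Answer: sqrt(645115) ≈ 803.19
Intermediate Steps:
l = 646055 (l = (740 + (23 - 18)*9)*(23 + 800) = (740 + 5*9)*823 = (740 + 45)*823 = 785*823 = 646055)
sqrt(-20*47 + l) = sqrt(-20*47 + 646055) = sqrt(-940 + 646055) = sqrt(645115)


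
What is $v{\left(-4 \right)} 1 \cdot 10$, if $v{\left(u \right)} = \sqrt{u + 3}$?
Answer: $10 i \approx 10.0 i$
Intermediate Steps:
$v{\left(u \right)} = \sqrt{3 + u}$
$v{\left(-4 \right)} 1 \cdot 10 = \sqrt{3 - 4} \cdot 1 \cdot 10 = \sqrt{-1} \cdot 1 \cdot 10 = i 1 \cdot 10 = i 10 = 10 i$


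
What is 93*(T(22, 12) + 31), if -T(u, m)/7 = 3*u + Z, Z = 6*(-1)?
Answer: -36177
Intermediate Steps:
Z = -6
T(u, m) = 42 - 21*u (T(u, m) = -7*(3*u - 6) = -7*(-6 + 3*u) = 42 - 21*u)
93*(T(22, 12) + 31) = 93*((42 - 21*22) + 31) = 93*((42 - 462) + 31) = 93*(-420 + 31) = 93*(-389) = -36177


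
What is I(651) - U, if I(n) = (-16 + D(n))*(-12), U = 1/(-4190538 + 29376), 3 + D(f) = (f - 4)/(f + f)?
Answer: 200493107701/902972154 ≈ 222.04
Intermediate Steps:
D(f) = -3 + (-4 + f)/(2*f) (D(f) = -3 + (f - 4)/(f + f) = -3 + (-4 + f)/((2*f)) = -3 + (-4 + f)*(1/(2*f)) = -3 + (-4 + f)/(2*f))
U = -1/4161162 (U = 1/(-4161162) = -1/4161162 ≈ -2.4032e-7)
I(n) = 222 + 24/n (I(n) = (-16 + (-5/2 - 2/n))*(-12) = (-37/2 - 2/n)*(-12) = 222 + 24/n)
I(651) - U = (222 + 24/651) - 1*(-1/4161162) = (222 + 24*(1/651)) + 1/4161162 = (222 + 8/217) + 1/4161162 = 48182/217 + 1/4161162 = 200493107701/902972154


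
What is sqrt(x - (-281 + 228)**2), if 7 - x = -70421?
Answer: sqrt(67619) ≈ 260.04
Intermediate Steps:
x = 70428 (x = 7 - 1*(-70421) = 7 + 70421 = 70428)
sqrt(x - (-281 + 228)**2) = sqrt(70428 - (-281 + 228)**2) = sqrt(70428 - 1*(-53)**2) = sqrt(70428 - 1*2809) = sqrt(70428 - 2809) = sqrt(67619)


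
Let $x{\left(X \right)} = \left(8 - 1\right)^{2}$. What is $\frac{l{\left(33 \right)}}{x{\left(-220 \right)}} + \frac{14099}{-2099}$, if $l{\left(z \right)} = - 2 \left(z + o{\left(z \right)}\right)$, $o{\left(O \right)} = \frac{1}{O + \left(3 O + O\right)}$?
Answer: $- \frac{19550389}{2424345} \approx -8.0642$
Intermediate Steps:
$x{\left(X \right)} = 49$ ($x{\left(X \right)} = 7^{2} = 49$)
$o{\left(O \right)} = \frac{1}{5 O}$ ($o{\left(O \right)} = \frac{1}{O + 4 O} = \frac{1}{5 O}$)
$l{\left(z \right)} = - 2 z - \frac{2}{5 z}$ ($l{\left(z \right)} = - 2 \left(z + \frac{1}{5 z}\right) = - 2 z - \frac{2}{5 z}$)
$\frac{l{\left(33 \right)}}{x{\left(-220 \right)}} + \frac{14099}{-2099} = \frac{\left(-2\right) 33 - \frac{2}{5 \cdot 33}}{49} + \frac{14099}{-2099} = \left(-66 - \frac{2}{165}\right) \frac{1}{49} + 14099 \left(- \frac{1}{2099}\right) = \left(-66 - \frac{2}{165}\right) \frac{1}{49} - \frac{14099}{2099} = \left(- \frac{10892}{165}\right) \frac{1}{49} - \frac{14099}{2099} = - \frac{1556}{1155} - \frac{14099}{2099} = - \frac{19550389}{2424345}$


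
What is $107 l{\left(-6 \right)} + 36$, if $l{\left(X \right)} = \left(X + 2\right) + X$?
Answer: $-1034$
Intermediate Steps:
$l{\left(X \right)} = 2 + 2 X$ ($l{\left(X \right)} = \left(2 + X\right) + X = 2 + 2 X$)
$107 l{\left(-6 \right)} + 36 = 107 \left(2 + 2 \left(-6\right)\right) + 36 = 107 \left(2 - 12\right) + 36 = 107 \left(-10\right) + 36 = -1070 + 36 = -1034$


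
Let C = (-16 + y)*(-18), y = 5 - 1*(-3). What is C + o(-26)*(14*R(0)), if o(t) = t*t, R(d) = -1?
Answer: -9320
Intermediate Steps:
y = 8 (y = 5 + 3 = 8)
o(t) = t**2
C = 144 (C = (-16 + 8)*(-18) = -8*(-18) = 144)
C + o(-26)*(14*R(0)) = 144 + (-26)**2*(14*(-1)) = 144 + 676*(-14) = 144 - 9464 = -9320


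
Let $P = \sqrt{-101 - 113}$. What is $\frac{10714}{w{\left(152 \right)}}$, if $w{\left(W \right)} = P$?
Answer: $- \frac{5357 i \sqrt{214}}{107} \approx - 732.39 i$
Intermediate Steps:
$P = i \sqrt{214}$ ($P = \sqrt{-214} = i \sqrt{214} \approx 14.629 i$)
$w{\left(W \right)} = i \sqrt{214}$
$\frac{10714}{w{\left(152 \right)}} = \frac{10714}{i \sqrt{214}} = 10714 \left(- \frac{i \sqrt{214}}{214}\right) = - \frac{5357 i \sqrt{214}}{107}$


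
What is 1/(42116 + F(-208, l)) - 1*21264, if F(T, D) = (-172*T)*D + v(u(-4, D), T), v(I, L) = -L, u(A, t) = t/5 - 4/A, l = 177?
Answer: -135551110463/6374676 ≈ -21264.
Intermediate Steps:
u(A, t) = -4/A + t/5 (u(A, t) = t*(1/5) - 4/A = t/5 - 4/A = -4/A + t/5)
F(T, D) = -T - 172*D*T (F(T, D) = (-172*T)*D - T = -172*D*T - T = -T - 172*D*T)
1/(42116 + F(-208, l)) - 1*21264 = 1/(42116 - 208*(-1 - 172*177)) - 1*21264 = 1/(42116 - 208*(-1 - 30444)) - 21264 = 1/(42116 - 208*(-30445)) - 21264 = 1/(42116 + 6332560) - 21264 = 1/6374676 - 21264 = -135551110463/6374676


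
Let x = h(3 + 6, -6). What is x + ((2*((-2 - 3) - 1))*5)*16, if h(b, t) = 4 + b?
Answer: -947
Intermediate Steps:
x = 13 (x = 4 + (3 + 6) = 4 + 9 = 13)
x + ((2*((-2 - 3) - 1))*5)*16 = 13 + ((2*((-2 - 3) - 1))*5)*16 = 13 + ((2*(-5 - 1))*5)*16 = 13 + ((2*(-6))*5)*16 = 13 - 12*5*16 = 13 - 60*16 = 13 - 960 = -947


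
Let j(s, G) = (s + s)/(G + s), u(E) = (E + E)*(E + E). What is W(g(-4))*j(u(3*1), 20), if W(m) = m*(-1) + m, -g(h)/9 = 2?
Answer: 0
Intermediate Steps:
u(E) = 4*E² (u(E) = (2*E)*(2*E) = 4*E²)
g(h) = -18 (g(h) = -9*2 = -18)
j(s, G) = 2*s/(G + s) (j(s, G) = (2*s)/(G + s) = 2*s/(G + s))
W(m) = 0 (W(m) = -m + m = 0)
W(g(-4))*j(u(3*1), 20) = 0*(2*(4*(3*1)²)/(20 + 4*(3*1)²)) = 0*(2*(4*3²)/(20 + 4*3²)) = 0*(2*(4*9)/(20 + 4*9)) = 0*(2*36/(20 + 36)) = 0*(2*36/56) = 0*(2*36*(1/56)) = 0*(9/7) = 0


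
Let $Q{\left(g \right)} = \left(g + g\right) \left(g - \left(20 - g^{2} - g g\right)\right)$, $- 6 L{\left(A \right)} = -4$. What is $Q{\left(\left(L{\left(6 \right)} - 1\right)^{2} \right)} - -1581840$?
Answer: $\frac{1153158142}{729} \approx 1.5818 \cdot 10^{6}$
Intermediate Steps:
$L{\left(A \right)} = \frac{2}{3}$ ($L{\left(A \right)} = \left(- \frac{1}{6}\right) \left(-4\right) = \frac{2}{3}$)
$Q{\left(g \right)} = 2 g \left(-20 + g + 2 g^{2}\right)$ ($Q{\left(g \right)} = 2 g \left(g + \left(\left(g^{2} + g^{2}\right) - 20\right)\right) = 2 g \left(g + \left(2 g^{2} - 20\right)\right) = 2 g \left(g + \left(-20 + 2 g^{2}\right)\right) = 2 g \left(-20 + g + 2 g^{2}\right)$)
$Q{\left(\left(L{\left(6 \right)} - 1\right)^{2} \right)} - -1581840 = 2 \left(\frac{2}{3} - 1\right)^{2} \left(-20 + \left(\frac{2}{3} - 1\right)^{2} + 2 \left(\left(\frac{2}{3} - 1\right)^{2}\right)^{2}\right) - -1581840 = 2 \left(- \frac{1}{3}\right)^{2} \left(-20 + \left(- \frac{1}{3}\right)^{2} + 2 \left(\left(- \frac{1}{3}\right)^{2}\right)^{2}\right) + 1581840 = 2 \cdot \frac{1}{9} \left(-20 + \frac{1}{9} + \frac{2}{81}\right) + 1581840 = 2 \cdot \frac{1}{9} \left(- \frac{1609}{81}\right) + 1581840 = - \frac{3218}{729} + 1581840 = \frac{1153158142}{729}$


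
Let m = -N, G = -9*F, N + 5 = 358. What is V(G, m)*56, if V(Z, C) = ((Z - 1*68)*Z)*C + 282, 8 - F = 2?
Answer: -130215792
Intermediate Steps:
N = 353 (N = -5 + 358 = 353)
F = 6 (F = 8 - 1*2 = 8 - 2 = 6)
G = -54 (G = -9*6 = -54)
m = -353 (m = -1*353 = -353)
V(Z, C) = 282 + C*Z*(-68 + Z) (V(Z, C) = ((Z - 68)*Z)*C + 282 = ((-68 + Z)*Z)*C + 282 = (Z*(-68 + Z))*C + 282 = C*Z*(-68 + Z) + 282 = 282 + C*Z*(-68 + Z))
V(G, m)*56 = (282 - 353*(-54)² - 68*(-353)*(-54))*56 = (282 - 353*2916 - 1296216)*56 = (282 - 1029348 - 1296216)*56 = -2325282*56 = -130215792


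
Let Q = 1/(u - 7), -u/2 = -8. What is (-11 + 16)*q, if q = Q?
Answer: 5/9 ≈ 0.55556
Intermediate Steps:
u = 16 (u = -2*(-8) = 16)
Q = 1/9 (Q = 1/(16 - 7) = 1/9 ≈ 0.11111)
q = 1/9 ≈ 0.11111
(-11 + 16)*q = (-11 + 16)*(1/9) = 5*(1/9) = 5/9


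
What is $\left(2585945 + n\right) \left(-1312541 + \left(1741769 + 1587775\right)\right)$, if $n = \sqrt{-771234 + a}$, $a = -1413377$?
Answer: $5215858822835 + 2017003 i \sqrt{2184611} \approx 5.2159 \cdot 10^{12} + 2.9812 \cdot 10^{9} i$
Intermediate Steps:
$n = i \sqrt{2184611}$ ($n = \sqrt{-771234 - 1413377} = \sqrt{-2184611} = i \sqrt{2184611} \approx 1478.0 i$)
$\left(2585945 + n\right) \left(-1312541 + \left(1741769 + 1587775\right)\right) = \left(2585945 + i \sqrt{2184611}\right) \left(-1312541 + \left(1741769 + 1587775\right)\right) = \left(2585945 + i \sqrt{2184611}\right) \left(-1312541 + 3329544\right) = \left(2585945 + i \sqrt{2184611}\right) 2017003 = 5215858822835 + 2017003 i \sqrt{2184611}$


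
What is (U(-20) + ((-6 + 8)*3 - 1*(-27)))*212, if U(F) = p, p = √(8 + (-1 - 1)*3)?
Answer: 6996 + 212*√2 ≈ 7295.8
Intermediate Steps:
p = √2 (p = √(8 - 2*3) = √(8 - 6) = √2 ≈ 1.4142)
U(F) = √2
(U(-20) + ((-6 + 8)*3 - 1*(-27)))*212 = (√2 + ((-6 + 8)*3 - 1*(-27)))*212 = (√2 + (2*3 + 27))*212 = (√2 + (6 + 27))*212 = (√2 + 33)*212 = (33 + √2)*212 = 6996 + 212*√2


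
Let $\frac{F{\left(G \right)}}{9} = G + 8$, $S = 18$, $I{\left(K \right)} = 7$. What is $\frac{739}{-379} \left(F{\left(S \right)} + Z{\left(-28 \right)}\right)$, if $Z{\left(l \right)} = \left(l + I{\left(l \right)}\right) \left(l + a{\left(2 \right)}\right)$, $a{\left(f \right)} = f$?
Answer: $- \frac{576420}{379} \approx -1520.9$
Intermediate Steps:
$Z{\left(l \right)} = \left(2 + l\right) \left(7 + l\right)$ ($Z{\left(l \right)} = \left(l + 7\right) \left(l + 2\right) = \left(7 + l\right) \left(2 + l\right) = \left(2 + l\right) \left(7 + l\right)$)
$F{\left(G \right)} = 72 + 9 G$ ($F{\left(G \right)} = 9 \left(G + 8\right) = 9 \left(8 + G\right) = 72 + 9 G$)
$\frac{739}{-379} \left(F{\left(S \right)} + Z{\left(-28 \right)}\right) = \frac{739}{-379} \left(\left(72 + 9 \cdot 18\right) + \left(14 + \left(-28\right)^{2} + 9 \left(-28\right)\right)\right) = 739 \left(- \frac{1}{379}\right) \left(\left(72 + 162\right) + \left(14 + 784 - 252\right)\right) = - \frac{739 \left(234 + 546\right)}{379} = \left(- \frac{739}{379}\right) 780 = - \frac{576420}{379}$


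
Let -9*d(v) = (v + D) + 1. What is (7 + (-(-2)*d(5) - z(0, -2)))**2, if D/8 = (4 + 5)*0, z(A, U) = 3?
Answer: 64/9 ≈ 7.1111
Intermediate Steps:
D = 0 (D = 8*((4 + 5)*0) = 8*(9*0) = 8*0 = 0)
d(v) = -1/9 - v/9 (d(v) = -((v + 0) + 1)/9 = -(v + 1)/9 = -(1 + v)/9 = -1/9 - v/9)
(7 + (-(-2)*d(5) - z(0, -2)))**2 = (7 + (-(-2)*(-1/9 - 1/9*5) - 1*3))**2 = (7 + (-(-2)*(-1/9 - 5/9) - 3))**2 = (7 + (-(-2)*(-2)/3 - 3))**2 = (7 + (-1*4/3 - 3))**2 = (7 + (-4/3 - 3))**2 = (7 - 13/3)**2 = (8/3)**2 = 64/9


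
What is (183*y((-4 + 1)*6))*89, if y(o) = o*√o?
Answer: -879498*I*√2 ≈ -1.2438e+6*I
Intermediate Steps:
y(o) = o^(3/2)
(183*y((-4 + 1)*6))*89 = (183*((-4 + 1)*6)^(3/2))*89 = (183*(-3*6)^(3/2))*89 = (183*(-18)^(3/2))*89 = (183*(-54*I*√2))*89 = -9882*I*√2*89 = -879498*I*√2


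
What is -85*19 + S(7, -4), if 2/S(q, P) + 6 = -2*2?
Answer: -8076/5 ≈ -1615.2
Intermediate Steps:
S(q, P) = -⅕ (S(q, P) = 2/(-6 - 2*2) = 2/(-6 - 4) = 2/(-10) = 2*(-⅒) = -⅕)
-85*19 + S(7, -4) = -85*19 - ⅕ = -1615 - ⅕ = -8076/5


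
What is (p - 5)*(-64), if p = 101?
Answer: -6144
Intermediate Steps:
(p - 5)*(-64) = (101 - 5)*(-64) = 96*(-64) = -6144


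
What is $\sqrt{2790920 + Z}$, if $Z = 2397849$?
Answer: $\sqrt{5188769} \approx 2277.9$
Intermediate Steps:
$\sqrt{2790920 + Z} = \sqrt{2790920 + 2397849} = \sqrt{5188769}$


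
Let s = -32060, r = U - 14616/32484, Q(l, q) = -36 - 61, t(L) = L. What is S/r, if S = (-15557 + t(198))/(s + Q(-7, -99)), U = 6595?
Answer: 41576813/574048981179 ≈ 7.2427e-5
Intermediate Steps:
Q(l, q) = -97
r = 17851447/2707 (r = 6595 - 14616/32484 = 6595 - 1*1218/2707 = 6595 - 1218/2707 = 17851447/2707 ≈ 6594.5)
S = 15359/32157 (S = (-15557 + 198)/(-32060 - 97) = -15359/(-32157) = -15359*(-1/32157) = 15359/32157 ≈ 0.47763)
S/r = 15359/(32157*(17851447/2707)) = (15359/32157)*(2707/17851447) = 41576813/574048981179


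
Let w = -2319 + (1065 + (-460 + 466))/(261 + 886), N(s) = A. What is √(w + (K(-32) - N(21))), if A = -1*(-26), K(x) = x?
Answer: 2*I*√781493539/1147 ≈ 48.745*I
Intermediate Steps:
A = 26
N(s) = 26
w = -2658822/1147 (w = -2319 + (1065 + 6)/1147 = -2319 + 1071*(1/1147) = -2319 + 1071/1147 = -2658822/1147 ≈ -2318.1)
√(w + (K(-32) - N(21))) = √(-2658822/1147 + (-32 - 1*26)) = √(-2658822/1147 + (-32 - 26)) = √(-2658822/1147 - 58) = √(-2725348/1147) = 2*I*√781493539/1147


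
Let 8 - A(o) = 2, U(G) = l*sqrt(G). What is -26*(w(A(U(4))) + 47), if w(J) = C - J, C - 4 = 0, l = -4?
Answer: -1170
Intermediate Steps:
C = 4 (C = 4 + 0 = 4)
U(G) = -4*sqrt(G)
A(o) = 6 (A(o) = 8 - 1*2 = 8 - 2 = 6)
w(J) = 4 - J
-26*(w(A(U(4))) + 47) = -26*((4 - 1*6) + 47) = -26*((4 - 6) + 47) = -26*(-2 + 47) = -26*45 = -1170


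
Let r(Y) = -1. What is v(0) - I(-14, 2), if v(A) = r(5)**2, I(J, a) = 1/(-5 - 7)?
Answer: 13/12 ≈ 1.0833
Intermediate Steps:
I(J, a) = -1/12 (I(J, a) = 1/(-12) = -1/12)
v(A) = 1 (v(A) = (-1)**2 = 1)
v(0) - I(-14, 2) = 1 - 1*(-1/12) = 1 + 1/12 = 13/12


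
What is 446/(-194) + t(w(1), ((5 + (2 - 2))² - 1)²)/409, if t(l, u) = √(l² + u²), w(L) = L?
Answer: -223/97 + √331777/409 ≈ -0.89065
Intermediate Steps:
446/(-194) + t(w(1), ((5 + (2 - 2))² - 1)²)/409 = 446/(-194) + √(1² + (((5 + (2 - 2))² - 1)²)²)/409 = 446*(-1/194) + √(1 + (((5 + 0)² - 1)²)²)*(1/409) = -223/97 + √(1 + ((5² - 1)²)²)*(1/409) = -223/97 + √(1 + ((25 - 1)²)²)*(1/409) = -223/97 + √(1 + (24²)²)*(1/409) = -223/97 + √(1 + 576²)*(1/409) = -223/97 + √(1 + 331776)*(1/409) = -223/97 + √331777*(1/409) = -223/97 + √331777/409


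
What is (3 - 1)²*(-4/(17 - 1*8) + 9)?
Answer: 308/9 ≈ 34.222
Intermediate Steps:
(3 - 1)²*(-4/(17 - 1*8) + 9) = 2²*(-4/(17 - 8) + 9) = 4*(-4/9 + 9) = 4*(77/9) = 308/9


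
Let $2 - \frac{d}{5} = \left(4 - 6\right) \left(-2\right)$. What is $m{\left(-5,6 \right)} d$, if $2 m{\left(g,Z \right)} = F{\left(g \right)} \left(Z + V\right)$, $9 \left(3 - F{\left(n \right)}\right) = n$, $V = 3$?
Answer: $-160$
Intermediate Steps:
$F{\left(n \right)} = 3 - \frac{n}{9}$
$m{\left(g,Z \right)} = \frac{\left(3 + Z\right) \left(3 - \frac{g}{9}\right)}{2}$ ($m{\left(g,Z \right)} = \frac{\left(3 - \frac{g}{9}\right) \left(Z + 3\right)}{2} = \frac{\left(3 - \frac{g}{9}\right) \left(3 + Z\right)}{2} = \frac{\left(3 + Z\right) \left(3 - \frac{g}{9}\right)}{2}$)
$d = -10$ ($d = 10 - 5 \left(4 - 6\right) \left(-2\right) = 10 - 5 \left(\left(-2\right) \left(-2\right)\right) = 10 - 20 = -10$)
$m{\left(-5,6 \right)} d = - \frac{\left(-27 - 5\right) \left(3 + 6\right)}{18} \left(-10\right) = \left(- \frac{1}{18}\right) \left(-32\right) 9 \left(-10\right) = 16 \left(-10\right) = -160$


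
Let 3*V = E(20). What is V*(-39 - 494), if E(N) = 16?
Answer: -8528/3 ≈ -2842.7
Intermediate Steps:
V = 16/3 (V = (1/3)*16 = 16/3 ≈ 5.3333)
V*(-39 - 494) = 16*(-39 - 494)/3 = (16/3)*(-533) = -8528/3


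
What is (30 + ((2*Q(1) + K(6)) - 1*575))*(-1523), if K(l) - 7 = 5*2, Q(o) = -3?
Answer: 813282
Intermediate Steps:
K(l) = 17 (K(l) = 7 + 5*2 = 7 + 10 = 17)
(30 + ((2*Q(1) + K(6)) - 1*575))*(-1523) = (30 + ((2*(-3) + 17) - 1*575))*(-1523) = (30 + ((-6 + 17) - 575))*(-1523) = (30 + (11 - 575))*(-1523) = (30 - 564)*(-1523) = -534*(-1523) = 813282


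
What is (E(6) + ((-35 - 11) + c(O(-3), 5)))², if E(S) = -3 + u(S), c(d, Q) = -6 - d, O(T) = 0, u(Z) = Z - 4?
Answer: 2809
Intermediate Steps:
u(Z) = -4 + Z
E(S) = -7 + S (E(S) = -3 + (-4 + S) = -7 + S)
(E(6) + ((-35 - 11) + c(O(-3), 5)))² = ((-7 + 6) + ((-35 - 11) + (-6 - 1*0)))² = (-1 + (-46 + (-6 + 0)))² = (-1 + (-46 - 6))² = (-1 - 52)² = (-53)² = 2809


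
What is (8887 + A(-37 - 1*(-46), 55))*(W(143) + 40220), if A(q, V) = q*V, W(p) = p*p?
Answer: 569196558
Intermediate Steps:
W(p) = p²
A(q, V) = V*q
(8887 + A(-37 - 1*(-46), 55))*(W(143) + 40220) = (8887 + 55*(-37 - 1*(-46)))*(143² + 40220) = (8887 + 55*(-37 + 46))*(20449 + 40220) = (8887 + 55*9)*60669 = (8887 + 495)*60669 = 9382*60669 = 569196558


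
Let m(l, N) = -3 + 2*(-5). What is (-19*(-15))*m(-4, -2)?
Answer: -3705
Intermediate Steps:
m(l, N) = -13 (m(l, N) = -3 - 10 = -13)
(-19*(-15))*m(-4, -2) = -19*(-15)*(-13) = 285*(-13) = -3705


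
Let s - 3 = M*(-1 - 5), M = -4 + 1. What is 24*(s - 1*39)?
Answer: -432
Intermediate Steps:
M = -3
s = 21 (s = 3 - 3*(-1 - 5) = 3 - 3*(-6) = 3 + 18 = 21)
24*(s - 1*39) = 24*(21 - 1*39) = 24*(21 - 39) = 24*(-18) = -432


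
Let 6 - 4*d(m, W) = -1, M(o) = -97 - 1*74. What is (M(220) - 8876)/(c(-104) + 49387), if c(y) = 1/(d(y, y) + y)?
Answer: -3700223/20199279 ≈ -0.18319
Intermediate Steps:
M(o) = -171 (M(o) = -97 - 74 = -171)
d(m, W) = 7/4 (d(m, W) = 3/2 - ¼*(-1) = 3/2 + ¼ = 7/4)
c(y) = 1/(7/4 + y)
(M(220) - 8876)/(c(-104) + 49387) = (-171 - 8876)/(4/(7 + 4*(-104)) + 49387) = -9047/(4/(7 - 416) + 49387) = -9047/(4/(-409) + 49387) = -9047/(4*(-1/409) + 49387) = -9047/(-4/409 + 49387) = -9047/20199279/409 = -9047*409/20199279 = -3700223/20199279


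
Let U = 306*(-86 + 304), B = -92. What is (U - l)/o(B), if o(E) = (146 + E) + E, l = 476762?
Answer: 205027/19 ≈ 10791.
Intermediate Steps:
U = 66708 (U = 306*218 = 66708)
o(E) = 146 + 2*E
(U - l)/o(B) = (66708 - 1*476762)/(146 + 2*(-92)) = (66708 - 476762)/(146 - 184) = -410054/(-38) = -410054*(-1/38) = 205027/19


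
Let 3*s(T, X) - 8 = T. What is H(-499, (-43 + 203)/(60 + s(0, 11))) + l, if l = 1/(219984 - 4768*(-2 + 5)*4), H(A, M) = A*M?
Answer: -9746547793/7650096 ≈ -1274.0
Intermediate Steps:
s(T, X) = 8/3 + T/3
l = 1/162768 (l = 1/(219984 - 14304*4) = 1/(219984 - 4768*12) = 1/(219984 - 57216) = 1/162768 ≈ 6.1437e-6)
H(-499, (-43 + 203)/(60 + s(0, 11))) + l = -499*(-43 + 203)/(60 + (8/3 + (⅓)*0)) + 1/162768 = -79840/(60 + (8/3 + 0)) + 1/162768 = -79840/(60 + 8/3) + 1/162768 = -79840/188/3 + 1/162768 = -79840*3/188 + 1/162768 = -499*120/47 + 1/162768 = -59880/47 + 1/162768 = -9746547793/7650096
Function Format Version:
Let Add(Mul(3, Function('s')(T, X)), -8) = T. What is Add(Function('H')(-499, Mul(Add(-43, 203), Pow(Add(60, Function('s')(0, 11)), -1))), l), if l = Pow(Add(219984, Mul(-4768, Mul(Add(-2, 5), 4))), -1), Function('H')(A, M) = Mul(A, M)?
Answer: Rational(-9746547793, 7650096) ≈ -1274.0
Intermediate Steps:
Function('s')(T, X) = Add(Rational(8, 3), Mul(Rational(1, 3), T))
l = Rational(1, 162768) (l = Pow(Add(219984, Mul(-4768, Mul(3, 4))), -1) = Pow(Add(219984, Mul(-4768, 12)), -1) = Pow(Add(219984, -57216), -1) = Pow(162768, -1) = Rational(1, 162768) ≈ 6.1437e-6)
Add(Function('H')(-499, Mul(Add(-43, 203), Pow(Add(60, Function('s')(0, 11)), -1))), l) = Add(Mul(-499, Mul(Add(-43, 203), Pow(Add(60, Add(Rational(8, 3), Mul(Rational(1, 3), 0))), -1))), Rational(1, 162768)) = Add(Mul(-499, Mul(160, Pow(Add(60, Add(Rational(8, 3), 0)), -1))), Rational(1, 162768)) = Add(Mul(-499, Mul(160, Pow(Add(60, Rational(8, 3)), -1))), Rational(1, 162768)) = Add(Mul(-499, Mul(160, Pow(Rational(188, 3), -1))), Rational(1, 162768)) = Add(Mul(-499, Mul(160, Rational(3, 188))), Rational(1, 162768)) = Add(Mul(-499, Rational(120, 47)), Rational(1, 162768)) = Add(Rational(-59880, 47), Rational(1, 162768)) = Rational(-9746547793, 7650096)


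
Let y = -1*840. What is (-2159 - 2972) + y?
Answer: -5971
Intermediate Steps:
y = -840
(-2159 - 2972) + y = (-2159 - 2972) - 840 = -5131 - 840 = -5971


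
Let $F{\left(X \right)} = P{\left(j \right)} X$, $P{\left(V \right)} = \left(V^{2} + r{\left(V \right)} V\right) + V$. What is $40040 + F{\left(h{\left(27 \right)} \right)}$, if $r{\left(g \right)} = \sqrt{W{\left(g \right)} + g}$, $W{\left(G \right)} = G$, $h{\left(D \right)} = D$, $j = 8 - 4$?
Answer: $40580 + 216 \sqrt{2} \approx 40886.0$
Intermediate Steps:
$j = 4$
$r{\left(g \right)} = \sqrt{2} \sqrt{g}$ ($r{\left(g \right)} = \sqrt{g + g} = \sqrt{2 g} = \sqrt{2} \sqrt{g}$)
$P{\left(V \right)} = V + V^{2} + \sqrt{2} V^{\frac{3}{2}}$ ($P{\left(V \right)} = \left(V^{2} + \sqrt{2} \sqrt{V} V\right) + V = \left(V^{2} + \sqrt{2} V^{\frac{3}{2}}\right) + V = V + V^{2} + \sqrt{2} V^{\frac{3}{2}}$)
$F{\left(X \right)} = X \left(20 + 8 \sqrt{2}\right)$ ($F{\left(X \right)} = 4 \left(1 + 4 + \sqrt{2} \sqrt{4}\right) X = 4 \left(1 + 4 + \sqrt{2} \cdot 2\right) X = 4 \left(1 + 4 + 2 \sqrt{2}\right) X = 4 \left(5 + 2 \sqrt{2}\right) X = \left(20 + 8 \sqrt{2}\right) X = X \left(20 + 8 \sqrt{2}\right)$)
$40040 + F{\left(h{\left(27 \right)} \right)} = 40040 + 4 \cdot 27 \left(5 + 2 \sqrt{2}\right) = 40040 + \left(540 + 216 \sqrt{2}\right) = 40580 + 216 \sqrt{2}$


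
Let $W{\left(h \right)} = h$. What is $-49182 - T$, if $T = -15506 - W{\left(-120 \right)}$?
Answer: $-33796$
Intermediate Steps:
$T = -15386$ ($T = -15506 - -120 = -15506 + 120 = -15386$)
$-49182 - T = -49182 - -15386 = -49182 + 15386 = -33796$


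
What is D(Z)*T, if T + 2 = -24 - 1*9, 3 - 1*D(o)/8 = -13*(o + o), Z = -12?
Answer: 86520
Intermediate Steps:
D(o) = 24 + 208*o (D(o) = 24 - (-104)*(o + o) = 24 - (-104)*2*o = 24 - (-208)*o = 24 + 208*o)
T = -35 (T = -2 + (-24 - 1*9) = -2 + (-24 - 9) = -2 - 33 = -35)
D(Z)*T = (24 + 208*(-12))*(-35) = (24 - 2496)*(-35) = -2472*(-35) = 86520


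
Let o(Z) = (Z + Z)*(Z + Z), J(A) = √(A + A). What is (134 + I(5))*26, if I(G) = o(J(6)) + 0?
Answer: 4732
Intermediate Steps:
J(A) = √2*√A (J(A) = √(2*A) = √2*√A)
o(Z) = 4*Z² (o(Z) = (2*Z)*(2*Z) = 4*Z²)
I(G) = 48 (I(G) = 4*(√2*√6)² + 0 = 4*(2*√3)² + 0 = 4*12 + 0 = 48 + 0 = 48)
(134 + I(5))*26 = (134 + 48)*26 = 182*26 = 4732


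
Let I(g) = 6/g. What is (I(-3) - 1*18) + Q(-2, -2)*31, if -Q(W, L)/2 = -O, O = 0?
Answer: -20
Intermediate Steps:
Q(W, L) = 0 (Q(W, L) = -(-2)*0 = -2*0 = 0)
(I(-3) - 1*18) + Q(-2, -2)*31 = (6/(-3) - 1*18) + 0*31 = (6*(-1/3) - 18) + 0 = (-2 - 18) + 0 = -20 + 0 = -20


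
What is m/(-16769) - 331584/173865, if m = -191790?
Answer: 9261745418/971847395 ≈ 9.5300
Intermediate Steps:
m/(-16769) - 331584/173865 = -191790/(-16769) - 331584/173865 = -191790*(-1/16769) - 331584*1/173865 = 191790/16769 - 110528/57955 = 9261745418/971847395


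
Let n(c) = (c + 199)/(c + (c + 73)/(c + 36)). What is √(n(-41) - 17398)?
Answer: 2*I*√39153/3 ≈ 131.91*I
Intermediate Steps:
n(c) = (199 + c)/(c + (73 + c)/(36 + c))
√(n(-41) - 17398) = √((7164 + (-41)² + 235*(-41))/(73 + (-41)² + 37*(-41)) - 17398) = √((7164 + 1681 - 9635)/(73 + 1681 - 1517) - 17398) = √(-790/237 - 17398) = √((1/237)*(-790) - 17398) = √(-10/3 - 17398) = √(-52204/3) = 2*I*√39153/3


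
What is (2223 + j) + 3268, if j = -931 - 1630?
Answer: 2930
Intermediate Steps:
j = -2561
(2223 + j) + 3268 = (2223 - 2561) + 3268 = -338 + 3268 = 2930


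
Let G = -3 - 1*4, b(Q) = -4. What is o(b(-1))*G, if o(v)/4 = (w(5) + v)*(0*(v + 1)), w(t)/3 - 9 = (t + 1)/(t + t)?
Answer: 0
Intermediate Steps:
w(t) = 27 + 3*(1 + t)/(2*t) (w(t) = 27 + 3*((t + 1)/(t + t)) = 27 + 3*((1 + t)/((2*t))) = 27 + 3*((1 + t)*(1/(2*t))) = 27 + 3*((1 + t)/(2*t)) = 27 + 3*(1 + t)/(2*t))
G = -7 (G = -3 - 4 = -7)
o(v) = 0 (o(v) = 4*(((3/2)*(1 + 19*5)/5 + v)*(0*(v + 1))) = 4*(((3/2)*(⅕)*(1 + 95) + v)*(0*(1 + v))) = 4*(((3/2)*(⅕)*96 + v)*0) = 4*((144/5 + v)*0) = 4*0 = 0)
o(b(-1))*G = 0*(-7) = 0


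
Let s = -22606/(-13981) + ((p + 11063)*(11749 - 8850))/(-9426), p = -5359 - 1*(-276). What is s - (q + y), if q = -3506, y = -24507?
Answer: 1724764380157/65892453 ≈ 26175.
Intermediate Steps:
p = -5083 (p = -5359 + 276 = -5083)
s = -121080905732/65892453 (s = -22606/(-13981) + ((-5083 + 11063)*(11749 - 8850))/(-9426) = -22606*(-1/13981) + (5980*2899)*(-1/9426) = 22606/13981 + 17336020*(-1/9426) = 22606/13981 - 8668010/4713 = -121080905732/65892453 ≈ -1837.6)
s - (q + y) = -121080905732/65892453 - (-3506 - 24507) = -121080905732/65892453 - 1*(-28013) = -121080905732/65892453 + 28013 = 1724764380157/65892453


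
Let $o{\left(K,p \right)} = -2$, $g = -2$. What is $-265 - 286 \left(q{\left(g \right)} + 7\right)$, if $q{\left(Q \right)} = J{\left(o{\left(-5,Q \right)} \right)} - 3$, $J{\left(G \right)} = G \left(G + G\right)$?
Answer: $-3697$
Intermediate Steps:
$J{\left(G \right)} = 2 G^{2}$ ($J{\left(G \right)} = G 2 G = 2 G^{2}$)
$q{\left(Q \right)} = 5$ ($q{\left(Q \right)} = 2 \left(-2\right)^{2} - 3 = 2 \cdot 4 - 3 = 8 - 3 = 5$)
$-265 - 286 \left(q{\left(g \right)} + 7\right) = -265 - 286 \left(5 + 7\right) = -265 - 3432 = -3697$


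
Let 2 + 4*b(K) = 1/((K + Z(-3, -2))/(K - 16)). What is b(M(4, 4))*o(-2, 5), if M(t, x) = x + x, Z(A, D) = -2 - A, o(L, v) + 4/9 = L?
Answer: 143/81 ≈ 1.7654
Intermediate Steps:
o(L, v) = -4/9 + L
M(t, x) = 2*x
b(K) = -½ + (-16 + K)/(4*(1 + K)) (b(K) = -½ + 1/(4*(((K + (-2 - 1*(-3)))/(K - 16)))) = -½ + 1/(4*(((K + (-2 + 3))/(-16 + K)))) = -½ + 1/(4*(((K + 1)/(-16 + K)))) = -½ + 1/(4*(((1 + K)/(-16 + K)))) = -½ + ((-16 + K)/(1 + K))/4 = -½ + (-16 + K)/(4*(1 + K)))
b(M(4, 4))*o(-2, 5) = ((-18 - 2*4)/(4*(1 + 2*4)))*(-4/9 - 2) = ((-18 - 1*8)/(4*(1 + 8)))*(-22/9) = ((¼)*(-18 - 8)/9)*(-22/9) = ((¼)*(⅑)*(-26))*(-22/9) = -13/18*(-22/9) = 143/81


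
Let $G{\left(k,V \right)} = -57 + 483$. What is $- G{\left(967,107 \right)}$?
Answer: $-426$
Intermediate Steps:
$G{\left(k,V \right)} = 426$
$- G{\left(967,107 \right)} = \left(-1\right) 426 = -426$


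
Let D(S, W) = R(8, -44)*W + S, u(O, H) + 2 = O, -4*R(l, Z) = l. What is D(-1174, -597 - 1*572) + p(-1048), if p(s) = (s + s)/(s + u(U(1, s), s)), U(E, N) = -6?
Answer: 76955/66 ≈ 1166.0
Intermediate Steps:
R(l, Z) = -l/4
u(O, H) = -2 + O
p(s) = 2*s/(-8 + s) (p(s) = (s + s)/(s + (-2 - 6)) = (2*s)/(s - 8) = (2*s)/(-8 + s) = 2*s/(-8 + s))
D(S, W) = S - 2*W (D(S, W) = (-¼*8)*W + S = -2*W + S = S - 2*W)
D(-1174, -597 - 1*572) + p(-1048) = (-1174 - 2*(-597 - 1*572)) + 2*(-1048)/(-8 - 1048) = (-1174 - 2*(-597 - 572)) + 2*(-1048)/(-1056) = (-1174 - 2*(-1169)) + 2*(-1048)*(-1/1056) = (-1174 + 2338) + 131/66 = 1164 + 131/66 = 76955/66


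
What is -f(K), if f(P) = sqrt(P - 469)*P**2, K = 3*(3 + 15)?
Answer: -2916*I*sqrt(415) ≈ -59403.0*I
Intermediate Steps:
K = 54 (K = 3*18 = 54)
f(P) = P**2*sqrt(-469 + P) (f(P) = sqrt(-469 + P)*P**2 = P**2*sqrt(-469 + P))
-f(K) = -54**2*sqrt(-469 + 54) = -2916*sqrt(-415) = -2916*I*sqrt(415)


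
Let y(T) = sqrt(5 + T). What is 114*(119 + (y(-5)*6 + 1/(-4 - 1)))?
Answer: 67716/5 ≈ 13543.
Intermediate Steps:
114*(119 + (y(-5)*6 + 1/(-4 - 1))) = 114*(119 + (sqrt(5 - 5)*6 + 1/(-4 - 1))) = 114*(119 + (sqrt(0)*6 + 1/(-5))) = 114*(119 + (0*6 - 1/5)) = 114*(119 + (0 - 1/5)) = 114*(119 - 1/5) = 114*(594/5) = 67716/5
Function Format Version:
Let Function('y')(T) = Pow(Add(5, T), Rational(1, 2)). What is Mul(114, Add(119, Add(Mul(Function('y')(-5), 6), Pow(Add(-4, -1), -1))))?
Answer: Rational(67716, 5) ≈ 13543.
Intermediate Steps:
Mul(114, Add(119, Add(Mul(Function('y')(-5), 6), Pow(Add(-4, -1), -1)))) = Mul(114, Add(119, Add(Mul(Pow(Add(5, -5), Rational(1, 2)), 6), Pow(Add(-4, -1), -1)))) = Mul(114, Add(119, Add(Mul(Pow(0, Rational(1, 2)), 6), Pow(-5, -1)))) = Mul(114, Add(119, Add(Mul(0, 6), Rational(-1, 5)))) = Mul(114, Add(119, Add(0, Rational(-1, 5)))) = Mul(114, Add(119, Rational(-1, 5))) = Mul(114, Rational(594, 5)) = Rational(67716, 5)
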